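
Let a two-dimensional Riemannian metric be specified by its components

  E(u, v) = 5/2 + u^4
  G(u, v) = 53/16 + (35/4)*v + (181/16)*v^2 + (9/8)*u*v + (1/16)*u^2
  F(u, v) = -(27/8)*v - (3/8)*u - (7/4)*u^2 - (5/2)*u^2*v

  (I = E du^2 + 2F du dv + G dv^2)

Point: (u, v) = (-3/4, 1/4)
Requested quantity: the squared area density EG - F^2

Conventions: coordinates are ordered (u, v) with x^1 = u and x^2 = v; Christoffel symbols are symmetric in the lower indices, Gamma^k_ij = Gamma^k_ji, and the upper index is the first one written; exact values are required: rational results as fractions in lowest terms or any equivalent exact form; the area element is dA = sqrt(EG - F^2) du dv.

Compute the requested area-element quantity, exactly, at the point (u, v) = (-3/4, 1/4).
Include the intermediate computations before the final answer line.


E = 721/256, F = -243/128, G = 193/32; EG - F^2 = 219257/16384

Answer: EG - F^2 = 219257/16384


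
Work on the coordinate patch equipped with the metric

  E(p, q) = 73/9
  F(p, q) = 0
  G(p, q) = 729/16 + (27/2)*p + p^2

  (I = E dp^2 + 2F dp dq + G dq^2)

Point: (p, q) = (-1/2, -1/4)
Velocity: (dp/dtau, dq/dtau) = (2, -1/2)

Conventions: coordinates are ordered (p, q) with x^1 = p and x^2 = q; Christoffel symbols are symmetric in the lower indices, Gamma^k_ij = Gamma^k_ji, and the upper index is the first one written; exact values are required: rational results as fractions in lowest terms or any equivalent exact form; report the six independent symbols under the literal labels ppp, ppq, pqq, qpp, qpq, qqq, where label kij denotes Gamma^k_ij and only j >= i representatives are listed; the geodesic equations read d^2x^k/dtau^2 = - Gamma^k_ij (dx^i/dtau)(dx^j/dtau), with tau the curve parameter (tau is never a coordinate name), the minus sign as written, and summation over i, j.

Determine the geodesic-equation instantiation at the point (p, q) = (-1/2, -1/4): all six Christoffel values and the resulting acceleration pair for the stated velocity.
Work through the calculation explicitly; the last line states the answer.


E = 73/9, F = 0, G = 625/16 at the point
E_p = 0, E_q = 0, F_p = 0, F_q = 0, G_p = 25/2, G_q = 0
EG - F^2 = 45625/144;  g^inv = (144/45625) * [[625/16, 0], [0, 73/9]]
first-kind symbols [ij,l] = (1/2)(d_i g_jl + d_j g_il - d_l g_ij): [pp,p] = E_p/2 = 0, [pp,q] = F_p - E_q/2 = 0, [pq,p] = E_q/2 = 0, [pq,q] = G_p/2 = 25/4, [qq,p] = F_q - G_p/2 = -25/4, [qq,q] = G_q/2 = 0
Gamma^p_ij = (G*[ij,p] - F*[ij,q])/(EG - F^2), Gamma^q_ij = (E*[ij,q] - F*[ij,p])/(EG - F^2)
Gamma_ppp = 0, Gamma_ppq = 0, Gamma_pqq = -225/292, Gamma_qpp = 0, Gamma_qpq = 4/25, Gamma_qqq = 0
d^2p/dtau^2 = -(Gamma_ppp*(2)^2 + 2*Gamma_ppq*(2)*(-1/2) + Gamma_pqq*(-1/2)^2) = 225/1168
d^2q/dtau^2 = -(Gamma_qpp*(2)^2 + 2*Gamma_qpq*(2)*(-1/2) + Gamma_qqq*(-1/2)^2) = 8/25

Answer: Gamma_ppp = 0, Gamma_ppq = 0, Gamma_pqq = -225/292, Gamma_qpp = 0, Gamma_qpq = 4/25, Gamma_qqq = 0; accelerations (d^2p/dtau^2, d^2q/dtau^2) = (225/1168, 8/25)


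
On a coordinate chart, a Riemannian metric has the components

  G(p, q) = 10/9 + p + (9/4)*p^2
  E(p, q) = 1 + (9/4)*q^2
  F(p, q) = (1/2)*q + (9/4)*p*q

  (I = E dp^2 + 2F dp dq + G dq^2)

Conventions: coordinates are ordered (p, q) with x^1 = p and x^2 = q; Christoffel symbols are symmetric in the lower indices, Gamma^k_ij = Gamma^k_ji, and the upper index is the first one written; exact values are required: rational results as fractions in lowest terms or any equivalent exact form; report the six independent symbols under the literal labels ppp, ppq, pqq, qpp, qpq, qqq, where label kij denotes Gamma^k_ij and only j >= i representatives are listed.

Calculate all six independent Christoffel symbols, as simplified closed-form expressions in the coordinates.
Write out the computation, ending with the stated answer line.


E = 1 + (9/4)*q^2; F = (1/2)*q + (9/4)*p*q; G = 10/9 + p + (9/4)*p^2
Gamma^k_ij = (1/2) g^{kl} (d_i g_jl + d_j g_il - d_l g_ij), with g^inv = (1/(EG-F^2)) [[G, -F], [-F, E]]
first partials: E_p = 0, E_q = (9/2)*q, F_p = (9/4)*q, F_q = 1/2 + (9/4)*p, G_p = 1 + (9/2)*p, G_q = 0
D = EG - F^2 = 10/9 + p + (9/4)*q^2 + (9/4)*p^2
expanded: Gamma^p_pp = (G E_p - 2F F_p + F E_q)/(2D), Gamma^p_pq = (G E_q - F G_p)/(2D), Gamma^p_qq = (2G F_q - G G_p - F G_q)/(2D), Gamma^q_pp = (2E F_p - E E_q - F E_p)/(2D), Gamma^q_pq = (E G_p - F E_q)/(2D), Gamma^q_qq = (E G_q - 2F F_q + F G_p)/(2D); substitute and cancel common factors

Answer: Gamma_ppp = 0, Gamma_ppq = 81*q/(81*p^2 + 36*p + 81*q^2 + 40), Gamma_pqq = 0, Gamma_qpp = 0, Gamma_qpq = (81*p + 18)/(81*p^2 + 36*p + 81*q^2 + 40), Gamma_qqq = 0


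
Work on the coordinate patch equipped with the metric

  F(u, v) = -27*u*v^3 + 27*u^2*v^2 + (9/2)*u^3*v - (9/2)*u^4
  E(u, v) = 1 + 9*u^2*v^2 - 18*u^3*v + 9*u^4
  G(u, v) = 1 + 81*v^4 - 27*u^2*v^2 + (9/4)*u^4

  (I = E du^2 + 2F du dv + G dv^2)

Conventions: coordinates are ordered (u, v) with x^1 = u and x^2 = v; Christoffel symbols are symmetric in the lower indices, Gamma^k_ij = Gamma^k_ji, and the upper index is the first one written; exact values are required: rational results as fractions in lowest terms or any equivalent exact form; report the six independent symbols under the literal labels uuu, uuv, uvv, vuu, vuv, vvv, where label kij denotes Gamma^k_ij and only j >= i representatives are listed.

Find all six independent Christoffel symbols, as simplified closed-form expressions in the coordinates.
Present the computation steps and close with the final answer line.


E = 1 + 9*u^2*v^2 - 18*u^3*v + 9*u^4; F = -27*u*v^3 + 27*u^2*v^2 + (9/2)*u^3*v - (9/2)*u^4; G = 1 + 81*v^4 - 27*u^2*v^2 + (9/4)*u^4
Gamma^k_ij = (1/2) g^{kl} (d_i g_jl + d_j g_il - d_l g_ij), with g^inv = (1/(EG-F^2)) [[G, -F], [-F, E]]
first partials: E_u = 18*u*v^2 - 54*u^2*v + 36*u^3, E_v = 18*u^2*v - 18*u^3, F_u = -27*v^3 + 54*u*v^2 + (27/2)*u^2*v - 18*u^3, F_v = -81*u*v^2 + 54*u^2*v + (9/2)*u^3, G_u = -54*u*v^2 + 9*u^3, G_v = 324*v^3 - 54*u^2*v
D = EG - F^2 = 1 + 81*v^4 - 18*u^2*v^2 - 18*u^3*v + (45/4)*u^4
expanded: Gamma^u_uu = (G E_u - 2F F_u + F E_v)/(2D), Gamma^u_uv = (G E_v - F G_u)/(2D), Gamma^u_vv = (2G F_v - G G_u - F G_v)/(2D), Gamma^v_uu = (2E F_u - E E_v - F E_u)/(2D), Gamma^v_uv = (E G_u - F E_v)/(2D), Gamma^v_vv = (E G_v - 2F F_v + F G_u)/(2D); substitute and cancel common factors

Answer: Gamma_uuu = (72*u^3 - 108*u^2*v + 36*u*v^2)/(45*u^4 - 72*u^3*v - 72*u^2*v^2 + 324*v^4 + 4), Gamma_uuv = (-36*u^3 + 36*u^2*v)/(45*u^4 - 72*u^3*v - 72*u^2*v^2 + 324*v^4 + 4), Gamma_uvv = (216*u^2*v - 216*u*v^2)/(45*u^4 - 72*u^3*v - 72*u^2*v^2 + 324*v^4 + 4), Gamma_vuu = (-36*u^3 + 18*u^2*v + 216*u*v^2 - 108*v^3)/(45*u^4 - 72*u^3*v - 72*u^2*v^2 + 324*v^4 + 4), Gamma_vuv = (18*u^3 - 108*u*v^2)/(45*u^4 - 72*u^3*v - 72*u^2*v^2 + 324*v^4 + 4), Gamma_vvv = (-108*u^2*v + 648*v^3)/(45*u^4 - 72*u^3*v - 72*u^2*v^2 + 324*v^4 + 4)


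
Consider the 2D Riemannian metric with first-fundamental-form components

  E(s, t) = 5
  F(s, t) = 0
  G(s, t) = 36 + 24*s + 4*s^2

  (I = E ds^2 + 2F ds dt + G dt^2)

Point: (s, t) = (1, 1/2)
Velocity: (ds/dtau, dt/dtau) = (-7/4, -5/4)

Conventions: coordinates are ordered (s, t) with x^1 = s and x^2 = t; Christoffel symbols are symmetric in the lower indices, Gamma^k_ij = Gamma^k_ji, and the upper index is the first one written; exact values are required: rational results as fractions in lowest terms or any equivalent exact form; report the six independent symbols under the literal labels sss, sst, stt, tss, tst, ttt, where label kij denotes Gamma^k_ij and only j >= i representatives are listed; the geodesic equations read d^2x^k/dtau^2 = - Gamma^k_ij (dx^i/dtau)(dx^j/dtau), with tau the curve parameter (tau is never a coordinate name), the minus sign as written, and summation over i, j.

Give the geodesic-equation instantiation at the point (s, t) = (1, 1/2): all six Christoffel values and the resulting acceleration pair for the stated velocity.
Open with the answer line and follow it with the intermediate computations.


Answer: Gamma_sss = 0, Gamma_sst = 0, Gamma_stt = -16/5, Gamma_tss = 0, Gamma_tst = 1/4, Gamma_ttt = 0; accelerations (d^2s/dtau^2, d^2t/dtau^2) = (5, -35/32)

E = 5, F = 0, G = 64 at the point
E_s = 0, E_t = 0, F_s = 0, F_t = 0, G_s = 32, G_t = 0
EG - F^2 = 320;  g^inv = (1/320) * [[64, 0], [0, 5]]
first-kind symbols [ij,l] = (1/2)(d_i g_jl + d_j g_il - d_l g_ij): [ss,s] = E_s/2 = 0, [ss,t] = F_s - E_t/2 = 0, [st,s] = E_t/2 = 0, [st,t] = G_s/2 = 16, [tt,s] = F_t - G_s/2 = -16, [tt,t] = G_t/2 = 0
Gamma^s_ij = (G*[ij,s] - F*[ij,t])/(EG - F^2), Gamma^t_ij = (E*[ij,t] - F*[ij,s])/(EG - F^2)
Gamma_sss = 0, Gamma_sst = 0, Gamma_stt = -16/5, Gamma_tss = 0, Gamma_tst = 1/4, Gamma_ttt = 0
d^2s/dtau^2 = -(Gamma_sss*(-7/4)^2 + 2*Gamma_sst*(-7/4)*(-5/4) + Gamma_stt*(-5/4)^2) = 5
d^2t/dtau^2 = -(Gamma_tss*(-7/4)^2 + 2*Gamma_tst*(-7/4)*(-5/4) + Gamma_ttt*(-5/4)^2) = -35/32


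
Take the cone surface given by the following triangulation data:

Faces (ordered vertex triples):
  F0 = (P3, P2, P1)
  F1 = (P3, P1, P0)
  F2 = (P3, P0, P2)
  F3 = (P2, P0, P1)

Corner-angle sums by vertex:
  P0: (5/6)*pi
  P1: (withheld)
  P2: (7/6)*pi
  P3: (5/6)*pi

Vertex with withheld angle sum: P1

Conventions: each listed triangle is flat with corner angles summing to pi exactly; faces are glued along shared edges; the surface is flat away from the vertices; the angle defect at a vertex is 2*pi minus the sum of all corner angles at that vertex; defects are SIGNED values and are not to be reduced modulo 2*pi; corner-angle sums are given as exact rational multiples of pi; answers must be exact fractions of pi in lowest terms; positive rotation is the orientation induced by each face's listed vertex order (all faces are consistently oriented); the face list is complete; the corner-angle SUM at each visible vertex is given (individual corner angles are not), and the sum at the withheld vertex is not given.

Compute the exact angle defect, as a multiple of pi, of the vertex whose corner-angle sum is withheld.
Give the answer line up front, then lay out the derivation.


Answer: defect(P1) = (5/6)*pi

V = 4, E = 6, F = 4; chi = V - E + F = 2
Gauss-Bonnet: total defect = 2*pi*chi = 4*pi; visible defects sum to (19/6)*pi


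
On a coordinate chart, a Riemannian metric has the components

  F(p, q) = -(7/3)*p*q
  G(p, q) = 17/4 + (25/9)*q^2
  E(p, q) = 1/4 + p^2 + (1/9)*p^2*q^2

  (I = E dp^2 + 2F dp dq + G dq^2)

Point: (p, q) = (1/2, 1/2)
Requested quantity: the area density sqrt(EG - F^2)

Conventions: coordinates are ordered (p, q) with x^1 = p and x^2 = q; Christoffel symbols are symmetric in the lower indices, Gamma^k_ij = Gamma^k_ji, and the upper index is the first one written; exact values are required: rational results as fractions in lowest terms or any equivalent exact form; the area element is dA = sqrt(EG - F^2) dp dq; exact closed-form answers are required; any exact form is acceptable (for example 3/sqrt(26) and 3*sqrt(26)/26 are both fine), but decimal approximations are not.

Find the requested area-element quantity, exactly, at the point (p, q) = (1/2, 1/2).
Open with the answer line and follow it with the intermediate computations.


Answer: sqrt(EG - F^2) = sqrt(11230)/72

E = 73/144, F = -7/12, G = 89/18; EG - F^2 = 5615/2592


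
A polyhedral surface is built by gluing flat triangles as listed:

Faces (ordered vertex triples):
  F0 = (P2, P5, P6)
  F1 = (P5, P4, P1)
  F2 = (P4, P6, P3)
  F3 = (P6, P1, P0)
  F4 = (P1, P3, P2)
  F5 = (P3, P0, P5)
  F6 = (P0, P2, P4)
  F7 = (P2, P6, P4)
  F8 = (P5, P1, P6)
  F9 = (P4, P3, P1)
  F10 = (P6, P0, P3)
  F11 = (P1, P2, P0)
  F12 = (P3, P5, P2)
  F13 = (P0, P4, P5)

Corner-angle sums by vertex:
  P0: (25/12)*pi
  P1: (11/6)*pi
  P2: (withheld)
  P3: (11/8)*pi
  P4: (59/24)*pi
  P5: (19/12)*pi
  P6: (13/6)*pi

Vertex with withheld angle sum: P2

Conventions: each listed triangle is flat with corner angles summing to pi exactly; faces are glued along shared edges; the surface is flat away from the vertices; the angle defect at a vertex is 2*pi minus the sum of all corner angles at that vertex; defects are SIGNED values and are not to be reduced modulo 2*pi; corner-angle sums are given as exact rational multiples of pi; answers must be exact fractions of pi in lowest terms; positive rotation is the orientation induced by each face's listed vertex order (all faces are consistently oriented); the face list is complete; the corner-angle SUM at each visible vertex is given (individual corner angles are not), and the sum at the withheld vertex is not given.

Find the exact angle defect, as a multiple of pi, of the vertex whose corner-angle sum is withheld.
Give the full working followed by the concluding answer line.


V = 7, E = 21, F = 14; chi = V - E + F = 0
Gauss-Bonnet: total defect = 2*pi*chi = 0; visible defects sum to pi/2

Answer: defect(P2) = -pi/2


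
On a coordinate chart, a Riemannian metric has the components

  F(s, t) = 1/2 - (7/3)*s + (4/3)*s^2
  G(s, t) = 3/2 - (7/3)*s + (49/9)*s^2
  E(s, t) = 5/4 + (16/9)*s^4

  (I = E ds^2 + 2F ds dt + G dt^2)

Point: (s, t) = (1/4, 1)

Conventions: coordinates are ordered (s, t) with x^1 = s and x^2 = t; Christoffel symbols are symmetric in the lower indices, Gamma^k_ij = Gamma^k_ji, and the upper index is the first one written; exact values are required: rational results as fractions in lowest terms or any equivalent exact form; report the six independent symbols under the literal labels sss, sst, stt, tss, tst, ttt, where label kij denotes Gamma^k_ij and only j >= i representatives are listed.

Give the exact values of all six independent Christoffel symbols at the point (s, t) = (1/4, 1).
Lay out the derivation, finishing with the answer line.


E = 181/144, F = 0, G = 181/144 at the point
E_s = 1/9, E_t = 0, F_s = -5/3, F_t = 0, G_s = 7/18, G_t = 0
EG - F^2 = 32761/20736;  g^inv = (20736/32761) * [[181/144, 0], [0, 181/144]]
first-kind symbols [ij,l] = (1/2)(d_i g_jl + d_j g_il - d_l g_ij): [ss,s] = E_s/2 = 1/18, [ss,t] = F_s - E_t/2 = -5/3, [st,s] = E_t/2 = 0, [st,t] = G_s/2 = 7/36, [tt,s] = F_t - G_s/2 = -7/36, [tt,t] = G_t/2 = 0
Gamma^s_ij = (G*[ij,s] - F*[ij,t])/(EG - F^2), Gamma^t_ij = (E*[ij,t] - F*[ij,s])/(EG - F^2)

Answer: Gamma_sss = 8/181, Gamma_sst = 0, Gamma_stt = -28/181, Gamma_tss = -240/181, Gamma_tst = 28/181, Gamma_ttt = 0


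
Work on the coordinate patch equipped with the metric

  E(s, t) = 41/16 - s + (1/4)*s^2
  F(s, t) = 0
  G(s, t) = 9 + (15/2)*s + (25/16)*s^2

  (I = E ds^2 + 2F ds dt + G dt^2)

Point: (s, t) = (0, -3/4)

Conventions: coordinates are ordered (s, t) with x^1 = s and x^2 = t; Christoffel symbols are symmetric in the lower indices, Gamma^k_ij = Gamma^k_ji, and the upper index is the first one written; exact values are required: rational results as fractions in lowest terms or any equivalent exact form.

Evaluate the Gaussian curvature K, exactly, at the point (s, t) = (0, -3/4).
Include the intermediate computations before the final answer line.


E = 41/16, F = 0, G = 9, EG - F^2 = 369/16 at the point
E_s = -1, E_t = 0, F_s = 0, F_t = 0, G_s = 15/2, G_t = 0
E_tt = 0, F_st = 0, G_ss = 25/8
Apply the Brioschi formula K = (det M1 - det M2)/(EG - F^2)^2 over the derivative matrices of E, F, G.
M1 = [[-E_tt/2 + F_st - G_ss/2, E_s/2, F_s - E_t/2], [F_t - G_s/2, E, F], [G_t/2, F, G]] = [[-25/16, -1/2, 0], [-15/4, 41/16, 0], [0, 0, 9]]; det M1 = -13545/256
M2 = [[0, E_t/2, G_s/2], [E_t/2, E, F], [G_s/2, F, G]] = [[0, 0, 15/4], [0, 41/16, 0], [15/4, 0, 9]]; det M2 = -9225/256
det M1 - det M2 = -135/8; K = -135/8 / (369/16)^2 = -160/5043

Answer: K = -160/5043


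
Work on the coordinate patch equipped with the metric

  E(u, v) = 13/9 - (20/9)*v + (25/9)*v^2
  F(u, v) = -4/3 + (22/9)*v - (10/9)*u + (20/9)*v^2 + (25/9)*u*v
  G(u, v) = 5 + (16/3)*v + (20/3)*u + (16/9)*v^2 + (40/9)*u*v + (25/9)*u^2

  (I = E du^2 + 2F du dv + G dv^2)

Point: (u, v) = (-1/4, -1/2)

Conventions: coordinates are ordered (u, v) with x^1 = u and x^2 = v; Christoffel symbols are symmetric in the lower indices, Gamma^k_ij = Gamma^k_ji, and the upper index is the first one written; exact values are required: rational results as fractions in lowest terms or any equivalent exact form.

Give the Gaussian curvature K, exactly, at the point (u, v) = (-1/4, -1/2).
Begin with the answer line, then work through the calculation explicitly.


Answer: K = -57600/346921

E = 13/4, F = -11/8, G = 265/144, EG - F^2 = 589/144 at the point
E_u = 0, E_v = -5, F_u = -5/2, F_v = -17/36, G_u = 55/18, G_v = 22/9
E_vv = 50/9, F_uv = 25/9, G_uu = 50/9
Using the Brioschi determinant formula for K from the metric derivatives:
M1 = [[-E_vv/2 + F_uv - G_uu/2, E_u/2, F_u - E_v/2], [F_v - G_u/2, E, F], [G_v/2, F, G]] = [[-25/9, 0, 0], [-2, 13/4, -11/8], [11/9, -11/8, 265/144]]; det M1 = -14725/1296
M2 = [[0, E_v/2, G_u/2], [E_v/2, E, F], [G_u/2, F, G]] = [[0, -5/2, 55/36], [-5/2, 13/4, -11/8], [55/36, -11/8, 265/144]]; det M2 = -11125/1296
det M1 - det M2 = -25/9; K = -25/9 / (589/144)^2 = -57600/346921


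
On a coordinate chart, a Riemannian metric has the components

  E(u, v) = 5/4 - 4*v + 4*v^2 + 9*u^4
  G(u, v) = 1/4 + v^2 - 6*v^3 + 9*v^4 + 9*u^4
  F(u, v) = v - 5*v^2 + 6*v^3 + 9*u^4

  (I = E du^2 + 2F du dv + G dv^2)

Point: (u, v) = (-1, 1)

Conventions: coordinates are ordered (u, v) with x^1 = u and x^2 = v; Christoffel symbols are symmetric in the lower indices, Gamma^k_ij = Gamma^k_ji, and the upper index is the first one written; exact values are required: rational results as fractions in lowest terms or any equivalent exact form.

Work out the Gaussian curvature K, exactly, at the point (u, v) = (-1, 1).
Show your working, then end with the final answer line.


E = 41/4, F = 11, G = 53/4, EG - F^2 = 237/16 at the point
E_u = -36, E_v = 4, F_u = -36, F_v = 9, G_u = -36, G_v = 20
E_vv = 8, F_uv = 0, G_uu = 108
Apply the Brioschi formula K = (det M1 - det M2)/(EG - F^2)^2 over the derivative matrices of E, F, G.
M1 = [[-E_vv/2 + F_uv - G_uu/2, E_u/2, F_u - E_v/2], [F_v - G_u/2, E, F], [G_v/2, F, G]] = [[-58, -18, -38], [27, 41/4, 11], [10, 11, 53/4]]; det M1 = -30325/8
M2 = [[0, E_v/2, G_u/2], [E_v/2, E, F], [G_u/2, F, G]] = [[0, 2, -18], [2, 41/4, 11], [-18, 11, 53/4]]; det M2 = -4166
det M1 - det M2 = 3003/8; K = 3003/8 / (237/16)^2 = 32032/18723

Answer: K = 32032/18723


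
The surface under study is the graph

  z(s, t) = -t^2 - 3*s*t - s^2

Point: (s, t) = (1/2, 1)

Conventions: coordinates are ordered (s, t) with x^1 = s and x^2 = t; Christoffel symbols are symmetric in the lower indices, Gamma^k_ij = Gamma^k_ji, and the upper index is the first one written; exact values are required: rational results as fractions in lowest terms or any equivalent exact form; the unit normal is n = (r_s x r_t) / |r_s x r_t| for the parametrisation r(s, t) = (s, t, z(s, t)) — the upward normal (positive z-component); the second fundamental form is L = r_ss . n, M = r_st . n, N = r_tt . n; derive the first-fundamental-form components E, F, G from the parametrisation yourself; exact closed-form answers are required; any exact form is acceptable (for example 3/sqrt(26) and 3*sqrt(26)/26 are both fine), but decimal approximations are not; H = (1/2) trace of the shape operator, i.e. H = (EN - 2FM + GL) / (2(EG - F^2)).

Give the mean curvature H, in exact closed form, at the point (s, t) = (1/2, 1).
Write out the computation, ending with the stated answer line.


z_s = -4, z_t = -7/2, z_ss = -2, z_st = -3, z_tt = -2
E = 17, F = 14, G = 53/4; answer radicand W^2 = 117/4
unnormalised second-form numerators: l = -2, m = -3, n = -2; L = l/sqrt(117/4), and similarly M = m/sqrt(W^2), N = n/sqrt(W^2)
H = (E*n - 2*F*m + G*l) / (2*(EG - F^2)*sqrt(W^2)); E*n - 2*F*m + G*l = 47/2, EG - F^2 = 117/4, so H = (47/117)/sqrt(117/4)

Answer: H = 94*sqrt(13)/4563


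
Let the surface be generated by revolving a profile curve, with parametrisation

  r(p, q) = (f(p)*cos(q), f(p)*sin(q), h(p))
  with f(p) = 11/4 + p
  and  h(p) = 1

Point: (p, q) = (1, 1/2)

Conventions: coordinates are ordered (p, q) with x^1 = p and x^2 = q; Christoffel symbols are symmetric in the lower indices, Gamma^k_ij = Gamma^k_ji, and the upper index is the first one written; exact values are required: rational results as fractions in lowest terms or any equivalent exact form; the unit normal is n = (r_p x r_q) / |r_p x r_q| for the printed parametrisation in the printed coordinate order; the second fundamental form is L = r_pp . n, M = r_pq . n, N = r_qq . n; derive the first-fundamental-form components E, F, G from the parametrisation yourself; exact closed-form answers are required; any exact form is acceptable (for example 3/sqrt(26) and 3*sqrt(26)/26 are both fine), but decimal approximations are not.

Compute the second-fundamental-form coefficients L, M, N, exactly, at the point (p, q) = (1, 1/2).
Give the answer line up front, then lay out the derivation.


Answer: L = 0, M = 0, N = 0

f = 15/4, f' = 1, f'' = 0, h' = 0, h'' = 0
E = 1, F = 0, G = 225/16; answer radicand W^2 = 1
unnormalised second-form numerators: l = 0, m = 0, n = 0; L = l/sqrt(1), and similarly M = m/sqrt(W^2), N = n/sqrt(W^2)


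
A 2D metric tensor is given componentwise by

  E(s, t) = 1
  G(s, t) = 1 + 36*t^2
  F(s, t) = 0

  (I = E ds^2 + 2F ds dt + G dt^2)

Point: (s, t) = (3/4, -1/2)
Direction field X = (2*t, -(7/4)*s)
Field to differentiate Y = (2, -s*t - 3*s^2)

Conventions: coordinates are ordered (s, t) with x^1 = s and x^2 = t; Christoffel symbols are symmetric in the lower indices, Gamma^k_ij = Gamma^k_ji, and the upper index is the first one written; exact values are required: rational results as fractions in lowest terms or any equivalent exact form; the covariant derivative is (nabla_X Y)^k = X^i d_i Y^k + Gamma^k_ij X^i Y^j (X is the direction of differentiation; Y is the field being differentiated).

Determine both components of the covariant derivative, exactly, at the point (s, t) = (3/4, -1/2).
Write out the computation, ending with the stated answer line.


E = 1, F = 0, G = 10 at the point
E_s = 0, E_t = 0, F_s = 0, F_t = 0, G_s = 0, G_t = -36
EG - F^2 = 10;  g^inv = (1/10) * [[10, 0], [0, 1]]
first-kind symbols [ij,l] = (1/2)(d_i g_jl + d_j g_il - d_l g_ij): [ss,s] = E_s/2 = 0, [ss,t] = F_s - E_t/2 = 0, [st,s] = E_t/2 = 0, [st,t] = G_s/2 = 0, [tt,s] = F_t - G_s/2 = 0, [tt,t] = G_t/2 = -18
Gamma^s_ij = (G*[ij,s] - F*[ij,t])/(EG - F^2), Gamma^t_ij = (E*[ij,t] - F*[ij,s])/(EG - F^2)
Gamma_sss = 0, Gamma_sst = 0, Gamma_stt = 0, Gamma_tss = 0, Gamma_tst = 0, Gamma_ttt = -9/5
X = (-1, -21/16), Y = (2, -21/16) at the point

Answer: (nabla_X Y)^s = 0, (nabla_X Y)^t = 2411/1280


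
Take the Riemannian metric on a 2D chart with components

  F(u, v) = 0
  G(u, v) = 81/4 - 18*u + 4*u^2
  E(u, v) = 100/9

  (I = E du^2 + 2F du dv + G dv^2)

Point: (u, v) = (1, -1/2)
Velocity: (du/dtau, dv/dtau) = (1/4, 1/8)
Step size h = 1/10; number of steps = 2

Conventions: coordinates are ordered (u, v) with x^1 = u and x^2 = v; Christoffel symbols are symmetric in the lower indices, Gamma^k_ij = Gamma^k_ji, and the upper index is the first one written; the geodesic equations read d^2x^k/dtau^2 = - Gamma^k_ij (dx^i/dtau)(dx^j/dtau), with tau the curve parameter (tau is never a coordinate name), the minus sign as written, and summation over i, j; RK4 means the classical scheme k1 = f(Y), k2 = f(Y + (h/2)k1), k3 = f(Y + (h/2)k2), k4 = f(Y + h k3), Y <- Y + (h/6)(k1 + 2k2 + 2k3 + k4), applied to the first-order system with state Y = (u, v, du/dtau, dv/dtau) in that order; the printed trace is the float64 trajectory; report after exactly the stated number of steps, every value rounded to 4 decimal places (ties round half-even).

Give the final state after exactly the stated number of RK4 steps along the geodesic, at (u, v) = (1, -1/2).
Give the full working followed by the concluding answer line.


f(Y) = (du/dtau, dv/dtau, -Gamma^u_ij Y'^i Y'^j, -Gamma^v_ij Y'^i Y'^j) with the Gammas evaluated at the stage position; h = 0.100000; intermediate values shown to 6 dp
step 0: u = 1.0000, v = -0.5000, du/dtau = 0.2500, dv/dtau = 0.1250
step 1:
  k1: at (u, v) = (1.000000, -0.500000), (du/dtau, dv/dtau) = (0.250000, 0.125000); Gamma_uuu = 0.000000, Gamma_uuv = 0.000000, Gamma_uvv = 0.450000, Gamma_vuu = 0.000000, Gamma_vuv = -0.800000, Gamma_vvv = 0.000000; k1 = (0.250000, 0.125000, -0.007031, 0.050000)
  k2: at (u, v) = (1.012500, -0.493750), (du/dtau, dv/dtau) = (0.249648, 0.127500); Gamma_uuu = 0.000000, Gamma_uuv = 0.000000, Gamma_uvv = 0.445500, Gamma_vuu = 0.000000, Gamma_vuv = -0.808081, Gamma_vvv = 0.000000; k2 = (0.249648, 0.127500, -0.007242, 0.051443)
  k3: at (u, v) = (1.012482, -0.493625), (du/dtau, dv/dtau) = (0.249638, 0.127572); Gamma_uuu = 0.000000, Gamma_uuv = 0.000000, Gamma_uvv = 0.445506, Gamma_vuu = 0.000000, Gamma_vuv = -0.808069, Gamma_vvv = 0.000000; k3 = (0.249638, 0.127572, -0.007250, 0.051469)
  k4: at (u, v) = (1.024964, -0.487243), (du/dtau, dv/dtau) = (0.249275, 0.130147); Gamma_uuu = 0.000000, Gamma_uuv = 0.000000, Gamma_uvv = 0.441013, Gamma_vuu = 0.000000, Gamma_vuv = -0.816302, Gamma_vvv = 0.000000; k4 = (0.249275, 0.130147, -0.007470, 0.052966)
  Y <- Y + (h/6)(k1 + 2k2 + 2k3 + k4): u = 1.0250, v = -0.4872, du/dtau = 0.2493, dv/dtau = 0.1301
step 2:
  k1: at (u, v) = (1.024964, -0.487245), (du/dtau, dv/dtau) = (0.249275, 0.130146); Gamma_uuu = 0.000000, Gamma_uuv = 0.000000, Gamma_uvv = 0.441013, Gamma_vuu = 0.000000, Gamma_vuv = -0.816303, Gamma_vvv = 0.000000; k1 = (0.249275, 0.130146, -0.007470, 0.052965)
  k2: at (u, v) = (1.037428, -0.480738), (du/dtau, dv/dtau) = (0.248902, 0.132795); Gamma_uuu = 0.000000, Gamma_uuv = 0.000000, Gamma_uvv = 0.436526, Gamma_vuu = 0.000000, Gamma_vuv = -0.824693, Gamma_vvv = 0.000000; k2 = (0.248902, 0.132795, -0.007698, 0.054517)
  k3: at (u, v) = (1.037409, -0.480605), (du/dtau, dv/dtau) = (0.248890, 0.132872); Gamma_uuu = 0.000000, Gamma_uuv = 0.000000, Gamma_uvv = 0.436533, Gamma_vuu = 0.000000, Gamma_vuv = -0.824681, Gamma_vvv = 0.000000; k3 = (0.248890, 0.132872, -0.007707, 0.054545)
  k4: at (u, v) = (1.049853, -0.473958), (du/dtau, dv/dtau) = (0.248505, 0.135601); Gamma_uuu = 0.000000, Gamma_uuv = 0.000000, Gamma_uvv = 0.432053, Gamma_vuu = 0.000000, Gamma_vuv = -0.833231, Gamma_vvv = 0.000000; k4 = (0.248505, 0.135601, -0.007944, 0.056156)
  Y <- Y + (h/6)(k1 + 2k2 + 2k3 + k4): u = 1.0499, v = -0.4740, du/dtau = 0.2485, dv/dtau = 0.1356

Answer: u = 1.0499, v = -0.4740, du/dtau = 0.2485, dv/dtau = 0.1356


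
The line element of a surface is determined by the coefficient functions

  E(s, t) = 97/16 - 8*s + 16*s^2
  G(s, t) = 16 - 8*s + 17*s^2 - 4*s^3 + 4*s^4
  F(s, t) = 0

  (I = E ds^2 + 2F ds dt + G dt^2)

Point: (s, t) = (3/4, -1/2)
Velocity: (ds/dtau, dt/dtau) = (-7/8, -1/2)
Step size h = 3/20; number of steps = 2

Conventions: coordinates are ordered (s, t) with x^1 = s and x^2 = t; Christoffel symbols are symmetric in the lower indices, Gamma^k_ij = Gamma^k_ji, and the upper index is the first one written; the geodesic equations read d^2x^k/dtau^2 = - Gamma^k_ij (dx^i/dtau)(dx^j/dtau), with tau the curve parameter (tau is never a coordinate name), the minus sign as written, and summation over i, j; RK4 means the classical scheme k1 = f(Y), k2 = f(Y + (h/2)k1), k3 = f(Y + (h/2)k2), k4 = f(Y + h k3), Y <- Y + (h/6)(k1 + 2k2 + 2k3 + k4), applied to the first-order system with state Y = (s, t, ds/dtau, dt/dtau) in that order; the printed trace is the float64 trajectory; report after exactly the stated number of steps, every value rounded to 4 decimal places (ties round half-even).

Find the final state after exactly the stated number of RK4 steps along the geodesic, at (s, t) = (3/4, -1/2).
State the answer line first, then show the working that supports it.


Answer: s = 0.4673, t = -0.6671, ds/dtau = -1.0079, dt/dtau = -0.6074

f(Y) = (ds/dtau, dt/dtau, -Gamma^s_ij Y'^i Y'^j, -Gamma^t_ij Y'^i Y'^j) with the Gammas evaluated at the stage position; h = 0.150000; intermediate values shown to 6 dp
step 0: s = 0.7500, t = -0.5000, ds/dtau = -0.8750, dt/dtau = -0.5000
step 1:
  k1: at (s, t) = (0.750000, -0.500000), (ds/dtau, dt/dtau) = (-0.875000, -0.500000); Gamma_sss = 0.882759, Gamma_sst = 0.000000, Gamma_stt = -0.965517, Gamma_tss = 0.000000, Gamma_tst = 0.457143, Gamma_ttt = 0.000000; k1 = (-0.875000, -0.500000, -0.434483, -0.400000)
  k2: at (s, t) = (0.684375, -0.537500), (ds/dtau, dt/dtau) = (-0.907586, -0.530000); Gamma_sss = 0.859999, Gamma_sst = 0.000000, Gamma_stt = -0.914257, Gamma_tss = 0.000000, Gamma_tst = 0.408596, Gamma_ttt = 0.000000; k2 = (-0.907586, -0.530000, -0.451577, -0.393087)
  k3: at (s, t) = (0.681931, -0.539750), (ds/dtau, dt/dtau) = (-0.908868, -0.529481); Gamma_sss = 0.858760, Gamma_sst = 0.000000, Gamma_stt = -0.912031, Gamma_tss = 0.000000, Gamma_tst = 0.406702, Gamma_ttt = 0.000000; k3 = (-0.908868, -0.529481, -0.453683, -0.391434)
  k4: at (s, t) = (0.613670, -0.579422), (ds/dtau, dt/dtau) = (-0.943052, -0.558715); Gamma_sss = 0.810565, Gamma_sst = 0.000000, Gamma_stt = -0.838836, Gamma_tss = 0.000000, Gamma_tst = 0.351413, Gamma_ttt = 0.000000; k4 = (-0.943052, -0.558715, -0.459021, -0.370318)
  Y <- Y + (h/6)(k1 + 2k2 + 2k3 + k4): s = 0.6137, t = -0.5794, ds/dtau = -0.9426, dt/dtau = -0.5585
step 2:
  k1: at (s, t) = (0.613726, -0.579442), (ds/dtau, dt/dtau) = (-0.942601, -0.558484); Gamma_sss = 0.810617, Gamma_sst = 0.000000, Gamma_stt = -0.838906, Gamma_tss = 0.000000, Gamma_tst = 0.351461, Gamma_ttt = 0.000000; k1 = (-0.942601, -0.558484, -0.458571, -0.370037)
  k2: at (s, t) = (0.543031, -0.621328), (ds/dtau, dt/dtau) = (-0.976993, -0.586237); Gamma_sss = 0.728437, Gamma_sst = 0.000000, Gamma_stt = -0.736948, Gamma_tss = 0.000000, Gamma_tst = 0.289647, Gamma_ttt = 0.000000; k2 = (-0.976993, -0.586237, -0.442036, -0.331790)
  k3: at (s, t) = (0.540451, -0.623410), (ds/dtau, dt/dtau) = (-0.975753, -0.583368); Gamma_sss = 0.724737, Gamma_sst = 0.000000, Gamma_stt = -0.732659, Gamma_tss = 0.000000, Gamma_tst = 0.287311, Gamma_ttt = 0.000000; k3 = (-0.975753, -0.583368, -0.440680, -0.327088)
  k4: at (s, t) = (0.467363, -0.666947), (ds/dtau, dt/dtau) = (-1.008703, -0.607547); Gamma_sss = 0.597721, Gamma_sst = 0.000000, Gamma_stt = -0.593162, Gamma_tss = 0.000000, Gamma_tst = 0.219033, Gamma_ttt = 0.000000; k4 = (-1.008703, -0.607547, -0.389225, -0.268463)
  Y <- Y + (h/6)(k1 + 2k2 + 2k3 + k4): s = 0.4673, t = -0.6671, ds/dtau = -1.0079, dt/dtau = -0.6074


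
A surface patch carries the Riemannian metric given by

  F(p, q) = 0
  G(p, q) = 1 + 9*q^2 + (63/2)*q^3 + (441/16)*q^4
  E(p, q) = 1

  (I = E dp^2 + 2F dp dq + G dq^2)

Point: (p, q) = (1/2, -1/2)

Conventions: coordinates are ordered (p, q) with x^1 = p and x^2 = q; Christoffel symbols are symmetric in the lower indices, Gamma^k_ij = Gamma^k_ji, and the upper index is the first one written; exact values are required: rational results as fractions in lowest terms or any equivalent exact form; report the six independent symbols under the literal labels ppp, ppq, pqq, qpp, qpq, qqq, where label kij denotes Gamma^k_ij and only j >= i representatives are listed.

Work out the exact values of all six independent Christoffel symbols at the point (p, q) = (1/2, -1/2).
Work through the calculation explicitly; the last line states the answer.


E = 1, F = 0, G = 265/256 at the point
E_p = 0, E_q = 0, F_p = 0, F_q = 0, G_p = 0, G_q = 27/32
EG - F^2 = 265/256;  g^inv = (256/265) * [[265/256, 0], [0, 1]]
first-kind symbols [ij,l] = (1/2)(d_i g_jl + d_j g_il - d_l g_ij): [pp,p] = E_p/2 = 0, [pp,q] = F_p - E_q/2 = 0, [pq,p] = E_q/2 = 0, [pq,q] = G_p/2 = 0, [qq,p] = F_q - G_p/2 = 0, [qq,q] = G_q/2 = 27/64
Gamma^p_ij = (G*[ij,p] - F*[ij,q])/(EG - F^2), Gamma^q_ij = (E*[ij,q] - F*[ij,p])/(EG - F^2)

Answer: Gamma_ppp = 0, Gamma_ppq = 0, Gamma_pqq = 0, Gamma_qpp = 0, Gamma_qpq = 0, Gamma_qqq = 108/265


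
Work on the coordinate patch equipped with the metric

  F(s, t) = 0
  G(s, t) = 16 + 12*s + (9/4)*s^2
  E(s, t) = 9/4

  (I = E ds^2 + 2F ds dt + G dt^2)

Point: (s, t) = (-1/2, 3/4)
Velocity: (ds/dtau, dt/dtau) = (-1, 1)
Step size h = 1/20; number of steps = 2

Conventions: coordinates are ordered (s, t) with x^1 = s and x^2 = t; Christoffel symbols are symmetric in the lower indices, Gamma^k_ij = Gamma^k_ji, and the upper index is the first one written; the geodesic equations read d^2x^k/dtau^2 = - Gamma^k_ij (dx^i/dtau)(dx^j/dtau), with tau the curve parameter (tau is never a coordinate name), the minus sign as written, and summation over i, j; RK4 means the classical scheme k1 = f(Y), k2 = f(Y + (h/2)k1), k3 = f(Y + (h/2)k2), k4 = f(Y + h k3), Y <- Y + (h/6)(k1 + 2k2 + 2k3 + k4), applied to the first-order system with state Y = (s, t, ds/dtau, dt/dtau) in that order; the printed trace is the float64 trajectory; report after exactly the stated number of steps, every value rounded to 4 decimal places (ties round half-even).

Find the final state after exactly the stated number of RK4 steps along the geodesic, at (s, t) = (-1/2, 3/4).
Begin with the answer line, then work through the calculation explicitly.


Answer: s = -0.5887, t = 0.8545, ds/dtau = -0.7686, dt/dtau = 1.0872

f(Y) = (ds/dtau, dt/dtau, -Gamma^s_ij Y'^i Y'^j, -Gamma^t_ij Y'^i Y'^j) with the Gammas evaluated at the stage position; h = 0.050000; intermediate values shown to 6 dp
step 0: s = -0.5000, t = 0.7500, ds/dtau = -1.0000, dt/dtau = 1.0000
step 1:
  k1: at (s, t) = (-0.500000, 0.750000), (ds/dtau, dt/dtau) = (-1.000000, 1.000000); Gamma_sss = 0.000000, Gamma_sst = 0.000000, Gamma_stt = -2.166667, Gamma_tss = 0.000000, Gamma_tst = 0.461538, Gamma_ttt = 0.000000; k1 = (-1.000000, 1.000000, 2.166667, 0.923077)
  k2: at (s, t) = (-0.525000, 0.775000), (ds/dtau, dt/dtau) = (-0.945833, 1.023077); Gamma_sss = 0.000000, Gamma_sst = 0.000000, Gamma_stt = -2.141667, Gamma_tss = 0.000000, Gamma_tst = 0.466926, Gamma_ttt = 0.000000; k2 = (-0.945833, 1.023077, 2.241653, 0.903652)
  k3: at (s, t) = (-0.523646, 0.775577), (ds/dtau, dt/dtau) = (-0.943959, 1.022591); Gamma_sss = 0.000000, Gamma_sst = 0.000000, Gamma_stt = -2.143021, Gamma_tss = 0.000000, Gamma_tst = 0.466631, Gamma_ttt = 0.000000; k3 = (-0.943959, 1.022591, 2.240942, 0.900863)
  k4: at (s, t) = (-0.547198, 0.801130), (ds/dtau, dt/dtau) = (-0.887953, 1.045043); Gamma_sss = 0.000000, Gamma_sst = 0.000000, Gamma_stt = -2.119469, Gamma_tss = 0.000000, Gamma_tst = 0.471816, Gamma_ttt = 0.000000; k4 = (-0.887953, 1.045043, 2.314704, 0.875643)
  Y <- Y + (h/6)(k1 + 2k2 + 2k3 + k4): s = -0.5472, t = 0.8011, ds/dtau = -0.8879, dt/dtau = 1.0451
step 2:
  k1: at (s, t) = (-0.547229, 0.801136), (ds/dtau, dt/dtau) = (-0.887945, 1.045065); Gamma_sss = 0.000000, Gamma_sst = 0.000000, Gamma_stt = -2.119437, Gamma_tss = 0.000000, Gamma_tst = 0.471823, Gamma_ttt = 0.000000; k1 = (-0.887945, 1.045065, 2.314764, 0.875667)
  k2: at (s, t) = (-0.569428, 0.827263), (ds/dtau, dt/dtau) = (-0.830076, 1.066956); Gamma_sss = 0.000000, Gamma_sst = 0.000000, Gamma_stt = -2.097239, Gamma_tss = 0.000000, Gamma_tst = 0.476817, Gamma_ttt = 0.000000; k2 = (-0.830076, 1.066956, 2.387487, 0.844592)
  k3: at (s, t) = (-0.567981, 0.827810), (ds/dtau, dt/dtau) = (-0.828258, 1.066179); Gamma_sss = 0.000000, Gamma_sst = 0.000000, Gamma_stt = -2.098685, Gamma_tss = 0.000000, Gamma_tst = 0.476489, Gamma_ttt = 0.000000; k3 = (-0.828258, 1.066179, 2.385656, 0.841548)
  k4: at (s, t) = (-0.588642, 0.854445), (ds/dtau, dt/dtau) = (-0.768663, 1.087142); Gamma_sss = 0.000000, Gamma_sst = 0.000000, Gamma_stt = -2.078024, Gamma_tss = 0.000000, Gamma_tst = 0.481226, Gamma_ttt = 0.000000; k4 = (-0.768663, 1.087142, 2.455970, 0.804269)
  Y <- Y + (h/6)(k1 + 2k2 + 2k3 + k4): s = -0.5887, t = 0.8545, ds/dtau = -0.7686, dt/dtau = 1.0872


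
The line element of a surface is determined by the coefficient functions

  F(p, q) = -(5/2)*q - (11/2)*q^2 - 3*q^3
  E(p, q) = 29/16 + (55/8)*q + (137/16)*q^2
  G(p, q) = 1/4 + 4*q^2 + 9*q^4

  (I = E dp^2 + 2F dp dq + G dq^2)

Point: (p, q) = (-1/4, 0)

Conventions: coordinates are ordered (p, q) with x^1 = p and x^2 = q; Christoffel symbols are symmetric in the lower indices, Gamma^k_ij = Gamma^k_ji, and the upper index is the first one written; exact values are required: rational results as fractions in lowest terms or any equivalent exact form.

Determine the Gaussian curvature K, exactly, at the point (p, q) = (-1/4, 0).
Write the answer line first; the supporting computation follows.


Answer: K = -3792/841

E = 29/16, F = 0, G = 1/4, EG - F^2 = 29/64 at the point
E_p = 0, E_q = 55/8, F_p = 0, F_q = -5/2, G_p = 0, G_q = 0
E_qq = 137/8, F_pq = 0, G_pp = 0
By Brioschi, K is (det M1 - det M2) divided by (EG - F^2) squared.
M1 = [[-E_qq/2 + F_pq - G_pp/2, E_p/2, F_p - E_q/2], [F_q - G_p/2, E, F], [G_q/2, F, G]] = [[-137/16, 0, -55/16], [-5/2, 29/16, 0], [0, 0, 1/4]]; det M1 = -3973/1024
M2 = [[0, E_q/2, G_p/2], [E_q/2, E, F], [G_p/2, F, G]] = [[0, 55/16, 0], [55/16, 29/16, 0], [0, 0, 1/4]]; det M2 = -3025/1024
det M1 - det M2 = -237/256; K = -237/256 / (29/64)^2 = -3792/841


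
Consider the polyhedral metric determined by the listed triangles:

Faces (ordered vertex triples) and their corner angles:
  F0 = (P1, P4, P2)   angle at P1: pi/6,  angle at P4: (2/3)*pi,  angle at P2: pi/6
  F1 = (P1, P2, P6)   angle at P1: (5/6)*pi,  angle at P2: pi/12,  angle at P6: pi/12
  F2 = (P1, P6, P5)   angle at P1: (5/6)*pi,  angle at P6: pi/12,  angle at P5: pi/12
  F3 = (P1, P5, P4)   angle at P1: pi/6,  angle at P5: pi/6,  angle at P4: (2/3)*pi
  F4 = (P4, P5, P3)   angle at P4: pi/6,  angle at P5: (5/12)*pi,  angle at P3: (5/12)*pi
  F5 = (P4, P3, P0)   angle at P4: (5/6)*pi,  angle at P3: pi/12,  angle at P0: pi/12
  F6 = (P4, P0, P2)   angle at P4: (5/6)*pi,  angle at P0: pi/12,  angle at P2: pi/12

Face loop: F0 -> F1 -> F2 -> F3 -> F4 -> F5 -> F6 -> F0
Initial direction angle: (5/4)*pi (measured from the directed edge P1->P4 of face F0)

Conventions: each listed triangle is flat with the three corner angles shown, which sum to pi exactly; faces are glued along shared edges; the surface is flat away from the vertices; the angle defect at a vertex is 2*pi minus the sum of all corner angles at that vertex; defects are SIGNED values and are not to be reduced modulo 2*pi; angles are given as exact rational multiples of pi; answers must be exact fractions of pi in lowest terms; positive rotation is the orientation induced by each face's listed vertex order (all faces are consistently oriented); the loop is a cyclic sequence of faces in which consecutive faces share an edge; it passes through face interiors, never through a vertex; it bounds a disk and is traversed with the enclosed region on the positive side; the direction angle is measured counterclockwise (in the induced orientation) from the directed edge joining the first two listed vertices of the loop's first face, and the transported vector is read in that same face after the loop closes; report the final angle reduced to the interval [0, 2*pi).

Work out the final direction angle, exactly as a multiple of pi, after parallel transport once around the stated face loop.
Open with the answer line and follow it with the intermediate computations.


Answer: final direction angle = pi/12

enclosed vertex P1: corner angles sum to 2*pi, defect = 2*pi - 2*pi = 0
enclosed vertex P4: corner angles sum to (19/6)*pi, defect = 2*pi - (19/6)*pi = (-7/6)*pi
adding the enclosed defects to the starting angle (mod 2*pi, induced orientation) gives the holonomy
final angle = (5/4)*pi - (7/6)*pi = pi/12 (mod 2*pi)


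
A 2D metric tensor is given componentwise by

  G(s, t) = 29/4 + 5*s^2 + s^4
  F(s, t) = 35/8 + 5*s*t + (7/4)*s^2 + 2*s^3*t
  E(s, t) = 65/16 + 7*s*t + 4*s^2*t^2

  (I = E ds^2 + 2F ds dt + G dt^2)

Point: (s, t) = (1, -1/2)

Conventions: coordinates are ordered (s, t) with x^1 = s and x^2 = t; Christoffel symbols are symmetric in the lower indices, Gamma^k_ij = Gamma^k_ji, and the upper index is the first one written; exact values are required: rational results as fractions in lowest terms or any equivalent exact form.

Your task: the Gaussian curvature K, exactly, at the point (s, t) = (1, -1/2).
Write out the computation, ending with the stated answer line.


E = 25/16, F = 21/8, G = 53/4, EG - F^2 = 221/16 at the point
E_s = -3/2, E_t = 3, F_s = -2, F_t = 7, G_s = 14, G_t = 0
E_tt = 8, F_st = 11, G_ss = 22
Apply the Brioschi formula K = (det M1 - det M2)/(EG - F^2)^2 over the derivative matrices of E, F, G.
M1 = [[-E_tt/2 + F_st - G_ss/2, E_s/2, F_s - E_t/2], [F_t - G_s/2, E, F], [G_t/2, F, G]] = [[-4, -3/4, -7/2], [0, 25/16, 21/8], [0, 21/8, 53/4]]; det M1 = -221/4
M2 = [[0, E_t/2, G_s/2], [E_t/2, E, F], [G_s/2, F, G]] = [[0, 3/2, 7], [3/2, 25/16, 21/8], [7, 21/8, 53/4]]; det M2 = -205/4
det M1 - det M2 = -4; K = -4 / (221/16)^2 = -1024/48841

Answer: K = -1024/48841
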